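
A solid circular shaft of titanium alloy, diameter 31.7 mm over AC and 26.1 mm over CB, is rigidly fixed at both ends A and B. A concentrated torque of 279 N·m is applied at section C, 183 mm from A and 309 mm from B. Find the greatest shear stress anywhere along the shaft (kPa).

Compatibility: T_A·a/J_AC = T_B·b/J_CB with T_A + T_B = T₀.
J_AC = 9.91×10^-8 m⁴, J_CB = 4.56×10^-8 m⁴, so T_A = T₀·(J_AC/a)/((J_AC/a)+(J_CB/b)) = 219.3 N·m, T_B = 59.69 N·m.
τ in each portion: τ_AC = 3.51×10^7 Pa, τ_CB = 1.71×10^7 Pa; maximum is in AC.
τ_max = T_AC·r/J = 219.3·0.0158/9.91×10^-8 = 3.506×10^7 Pa.

35100 kPa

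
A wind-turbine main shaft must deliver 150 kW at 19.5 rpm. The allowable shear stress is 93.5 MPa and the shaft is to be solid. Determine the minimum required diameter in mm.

159 mm

ω = 2π·19.5/60 = 2.042 rad/s, so T = P/ω = 150×10³ / 2.042 = 73460 N·m.
For a solid shaft τ_max = 16T/(πd³), so d = (16T/(π τ_allow))^(1/3) = (16·73460/(π·9.35×10^7))^(1/3) = 0.1588 m.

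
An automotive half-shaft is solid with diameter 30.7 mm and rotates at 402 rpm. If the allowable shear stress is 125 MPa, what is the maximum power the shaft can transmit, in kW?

29.9 kW

J = πd⁴/32 = π(0.0307)⁴/32 = 8.721×10^-8 m⁴.
T_max = τ_allow·J/r = 1.25×10^8 × 8.721×10^-8 / 0.0153 = 710.2 N·m.
ω = 2π·402/60 = 42.10 rad/s, so P_max = T_max·ω = 2.990×10^4 W.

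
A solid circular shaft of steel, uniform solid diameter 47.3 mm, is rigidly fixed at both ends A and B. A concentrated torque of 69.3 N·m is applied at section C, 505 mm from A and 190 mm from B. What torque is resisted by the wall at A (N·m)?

With uniform GJ and both ends fixed, compatibility θ_AC = θ_CB gives T_A·a = T_B·b, together with T_A + T_B = T₀.
T_A = T₀·b/(a+b) = 69.30·190/695.0 = 18.95 N·m; T_B = 50.35 N·m.

18.9 N·m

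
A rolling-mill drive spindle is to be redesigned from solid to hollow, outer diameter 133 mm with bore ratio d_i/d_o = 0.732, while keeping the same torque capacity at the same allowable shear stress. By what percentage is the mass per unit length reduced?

41.8 %

Equal τ_max and T ⇒ the solid shaft needs d_s³ = d_o³(1−k⁴), so d_s = 133·(1−0.732⁴)^(1/3) = 118.8 mm.
Area ratio A_h/A_s = d_o²(1−k²)/d_s² = (1−k²)/(1−k⁴)^(2/3) = 0.5817.
Mass saving = 1 − 0.5817 = 41.8 %.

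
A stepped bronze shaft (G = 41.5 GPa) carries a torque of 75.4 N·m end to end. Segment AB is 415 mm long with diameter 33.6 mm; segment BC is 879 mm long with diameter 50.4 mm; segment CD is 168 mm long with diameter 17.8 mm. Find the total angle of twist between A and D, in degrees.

J_AB = π(0.0336)⁴/32 = 1.25×10^-7 m⁴; J_BC = π(0.0504)⁴/32 = 6.33×10^-7 m⁴; J_CD = π(0.0178)⁴/32 = 9.86×10^-9 m⁴.
θ = (T/G)·Σ L_i/J_i = (75.40/41.5×10⁹)·(0.415/1.25×10^-7 + 0.879/6.33×10^-7 + 0.168/9.86×10^-9) = 0.03952 rad.

2.26°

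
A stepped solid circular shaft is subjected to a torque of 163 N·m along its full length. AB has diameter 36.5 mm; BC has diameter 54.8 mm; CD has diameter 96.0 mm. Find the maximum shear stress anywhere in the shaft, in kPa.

17100 kPa

Under the same torque, τ_max = 16T/(πd³) is largest where d is smallest — segment AB (d = 36.5 mm).
τ_max = 16·163.0/(π·(0.0365)³) = 1.707×10^7 Pa.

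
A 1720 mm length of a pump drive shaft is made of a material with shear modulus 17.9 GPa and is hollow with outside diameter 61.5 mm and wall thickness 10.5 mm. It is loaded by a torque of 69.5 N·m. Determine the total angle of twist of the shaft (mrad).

J = π(d_o⁴ − d_i⁴)/32 = π(0.0615⁴ − 0.0405⁴)/32 = 1.140×10^-6 m⁴.
θ = T·L/(G·J) = 69.50 × 1.72 / (17.9×10⁹ × 1.140×10^-6) = 5.857×10^-3 rad.

5.86 mrad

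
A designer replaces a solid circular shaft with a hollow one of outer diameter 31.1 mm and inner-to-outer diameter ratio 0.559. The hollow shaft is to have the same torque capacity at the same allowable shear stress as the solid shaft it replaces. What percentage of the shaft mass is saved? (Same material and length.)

26.4 %

Equal τ_max and T ⇒ the solid shaft needs d_s³ = d_o³(1−k⁴), so d_s = 31.1·(1−0.559⁴)^(1/3) = 30.05 mm.
Area ratio A_h/A_s = d_o²(1−k²)/d_s² = (1−k²)/(1−k⁴)^(2/3) = 0.7363.
Mass saving = 1 − 0.7363 = 26.4 %.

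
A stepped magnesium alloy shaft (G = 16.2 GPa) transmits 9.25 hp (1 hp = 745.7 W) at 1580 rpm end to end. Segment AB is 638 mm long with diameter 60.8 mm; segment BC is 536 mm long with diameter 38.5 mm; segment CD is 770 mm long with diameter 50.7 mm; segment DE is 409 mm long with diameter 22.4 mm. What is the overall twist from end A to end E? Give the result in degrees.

3.05°

ω = 2π·1580/60 = 165.5 rad/s, so T = P/ω = 9.25×745.7 / 165.5 = 41.69 N·m.
J_AB = π(0.0608)⁴/32 = 1.34×10^-6 m⁴; J_BC = π(0.0385)⁴/32 = 2.16×10^-7 m⁴; J_CD = π(0.0507)⁴/32 = 6.49×10^-7 m⁴; J_DE = π(0.0224)⁴/32 = 2.47×10^-8 m⁴.
θ = (T/G)·Σ L_i/J_i = (41.69/16.2×10⁹)·(0.638/1.34×10^-6 + 0.536/2.16×10^-7 + 0.770/6.49×10^-7 + 0.409/2.47×10^-8) = 0.05326 rad.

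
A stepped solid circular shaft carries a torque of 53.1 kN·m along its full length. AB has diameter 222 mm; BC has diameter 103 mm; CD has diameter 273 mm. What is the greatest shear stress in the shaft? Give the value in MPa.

247 MPa

Under the same torque, τ_max = 16T/(πd³) is largest where d is smallest — segment BC (d = 103 mm).
τ_max = 16·53100/(π·(0.103)³) = 2.475×10^8 Pa.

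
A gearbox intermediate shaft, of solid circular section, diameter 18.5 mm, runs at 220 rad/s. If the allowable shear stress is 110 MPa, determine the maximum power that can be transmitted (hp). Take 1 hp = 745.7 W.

40.3 hp

J = πd⁴/32 = π(0.0185)⁴/32 = 1.150×10^-8 m⁴.
T_max = τ_allow·J/r = 1.10×10^8 × 1.150×10^-8 / 0.00925 = 136.8 N·m.
ω = 220 rad/s, so P_max = T_max·ω = 3.009×10^4 W.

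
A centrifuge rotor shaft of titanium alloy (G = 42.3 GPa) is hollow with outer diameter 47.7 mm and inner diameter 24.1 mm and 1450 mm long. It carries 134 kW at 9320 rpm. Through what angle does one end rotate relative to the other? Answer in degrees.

ω = 2π·9320/60 = 976.0 rad/s, so T = P/ω = 134×10³ / 976.0 = 137.3 N·m.
J = π(d_o⁴ − d_i⁴)/32 = π(0.0477⁴ − 0.0241⁴)/32 = 4.751×10^-7 m⁴.
θ = T·L/(G·J) = 137.3 × 1.45 / (42.3×10⁹ × 4.751×10^-7) = 9.906×10^-3 rad.

0.568°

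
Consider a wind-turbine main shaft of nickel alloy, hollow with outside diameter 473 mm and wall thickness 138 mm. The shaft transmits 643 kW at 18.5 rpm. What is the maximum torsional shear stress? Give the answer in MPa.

16.5 MPa

ω = 2π·18.5/60 = 1.937 rad/s, so T = P/ω = 643×10³ / 1.937 = 331900 N·m.
J = π(d_o⁴ − d_i⁴)/32 = π(0.473⁴ − 0.197⁴)/32 = 4.766×10^-3 m⁴.
τ_max = T·r/J = 331900 × 0.236 / 4.766×10^-3 = 1.647×10^7 Pa.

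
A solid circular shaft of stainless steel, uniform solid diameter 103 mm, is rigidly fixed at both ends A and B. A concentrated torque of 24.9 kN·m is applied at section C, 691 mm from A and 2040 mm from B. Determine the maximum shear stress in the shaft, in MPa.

With uniform GJ and both ends fixed, compatibility θ_AC = θ_CB gives T_A·a = T_B·b, together with T_A + T_B = T₀.
T_A = T₀·b/(a+b) = 24900·2040/2731 = 18600 N·m; T_B = 6300 N·m.
τ in each portion: τ_AC = 8.67×10^7 Pa, τ_CB = 2.94×10^7 Pa; maximum is in AC.
τ_max = T_AC·r/J = 18600·0.0515/1.10×10^-5 = 8.669×10^7 Pa.

86.7 MPa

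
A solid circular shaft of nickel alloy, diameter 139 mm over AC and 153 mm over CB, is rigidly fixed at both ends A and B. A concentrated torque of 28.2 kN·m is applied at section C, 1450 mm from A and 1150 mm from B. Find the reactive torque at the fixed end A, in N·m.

9890 N·m

Compatibility: T_A·a/J_AC = T_B·b/J_CB with T_A + T_B = T₀.
J_AC = 3.66×10^-5 m⁴, J_CB = 5.38×10^-5 m⁴, so T_A = T₀·(J_AC/a)/((J_AC/a)+(J_CB/b)) = 9892 N·m, T_B = 18310 N·m.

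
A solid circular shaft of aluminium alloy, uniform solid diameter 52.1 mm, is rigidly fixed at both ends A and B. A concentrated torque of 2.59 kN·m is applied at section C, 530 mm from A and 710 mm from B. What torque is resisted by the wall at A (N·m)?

With uniform GJ and both ends fixed, compatibility θ_AC = θ_CB gives T_A·a = T_B·b, together with T_A + T_B = T₀.
T_A = T₀·b/(a+b) = 2590·710/1240 = 1483 N·m; T_B = 1107 N·m.

1480 N·m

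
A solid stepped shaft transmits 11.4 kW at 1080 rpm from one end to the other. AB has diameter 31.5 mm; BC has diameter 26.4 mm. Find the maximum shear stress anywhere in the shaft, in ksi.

ω = 2π·1080/60 = 113.1 rad/s, so T = P/ω = 11.4×10³ / 113.1 = 100.8 N·m.
Under the same torque, τ_max = 16T/(πd³) is largest where d is smallest — segment BC (d = 26.4 mm).
τ_max = 16·100.8/(π·(0.0264)³) = 2.790×10^7 Pa.

4.05 ksi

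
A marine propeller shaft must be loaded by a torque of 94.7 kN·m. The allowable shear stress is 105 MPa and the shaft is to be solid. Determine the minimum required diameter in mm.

166 mm

For a solid shaft τ_max = 16T/(πd³), so d = (16T/(π τ_allow))^(1/3) = (16·94700/(π·1.05×10^8))^(1/3) = 0.1662 m.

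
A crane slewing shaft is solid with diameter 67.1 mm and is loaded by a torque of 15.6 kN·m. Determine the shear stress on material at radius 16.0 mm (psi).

J = πd⁴/32 = π(0.0671)⁴/32 = 1.990×10^-6 m⁴.
Shear stress varies linearly with radius: τ = T·r/J = 15600 × 0.0160 / 1.990×10^-6 = 1.254×10^8 Pa.

18200 psi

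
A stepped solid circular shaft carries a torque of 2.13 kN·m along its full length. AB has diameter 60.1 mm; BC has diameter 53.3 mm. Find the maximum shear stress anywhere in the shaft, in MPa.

71.6 MPa

Under the same torque, τ_max = 16T/(πd³) is largest where d is smallest — segment BC (d = 53.3 mm).
τ_max = 16·2130/(π·(0.0533)³) = 7.164×10^7 Pa.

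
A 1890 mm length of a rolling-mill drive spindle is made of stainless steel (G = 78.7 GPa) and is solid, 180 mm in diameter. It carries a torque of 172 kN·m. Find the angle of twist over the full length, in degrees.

2.30°

J = πd⁴/32 = π(0.180)⁴/32 = 1.031×10^-4 m⁴.
θ = T·L/(G·J) = 172000 × 1.89 / (78.7×10⁹ × 1.031×10^-4) = 0.04008 rad.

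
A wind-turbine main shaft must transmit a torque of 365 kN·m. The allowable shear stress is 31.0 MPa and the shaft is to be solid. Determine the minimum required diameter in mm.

391 mm

For a solid shaft τ_max = 16T/(πd³), so d = (16T/(π τ_allow))^(1/3) = (16·365000/(π·3.10×10^7))^(1/3) = 0.3914 m.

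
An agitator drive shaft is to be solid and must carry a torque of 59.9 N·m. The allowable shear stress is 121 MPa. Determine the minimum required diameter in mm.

For a solid shaft τ_max = 16T/(πd³), so d = (16T/(π τ_allow))^(1/3) = (16·59.90/(π·1.21×10^8))^(1/3) = 0.01361 m.

13.6 mm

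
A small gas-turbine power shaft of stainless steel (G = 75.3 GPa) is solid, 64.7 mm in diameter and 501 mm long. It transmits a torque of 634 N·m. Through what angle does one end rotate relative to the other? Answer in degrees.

J = πd⁴/32 = π(0.0647)⁴/32 = 1.720×10^-6 m⁴.
θ = T·L/(G·J) = 634.0 × 0.501 / (75.3×10⁹ × 1.720×10^-6) = 2.452×10^-3 rad.

0.140°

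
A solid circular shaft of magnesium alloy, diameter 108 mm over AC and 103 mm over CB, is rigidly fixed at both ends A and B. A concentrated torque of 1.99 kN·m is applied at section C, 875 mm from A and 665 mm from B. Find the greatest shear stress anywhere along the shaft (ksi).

0.701 ksi

Compatibility: T_A·a/J_AC = T_B·b/J_CB with T_A + T_B = T₀.
J_AC = 1.34×10^-5 m⁴, J_CB = 1.10×10^-5 m⁴, so T_A = T₀·(J_AC/a)/((J_AC/a)+(J_CB/b)) = 952.8 N·m, T_B = 1037 N·m.
τ in each portion: τ_AC = 3.85×10^6 Pa, τ_CB = 4.83×10^6 Pa; maximum is in CB.
τ_max = T_CB·r/J = 1037·0.0515/1.10×10^-5 = 4.834×10^6 Pa.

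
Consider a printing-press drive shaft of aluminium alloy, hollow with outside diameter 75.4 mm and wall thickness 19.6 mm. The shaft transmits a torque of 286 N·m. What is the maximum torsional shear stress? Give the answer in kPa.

J = π(d_o⁴ − d_i⁴)/32 = π(0.0754⁴ − 0.0362⁴)/32 = 3.005×10^-6 m⁴.
τ_max = T·r/J = 286.0 × 0.0377 / 3.005×10^-6 = 3.589×10^6 Pa.

3590 kPa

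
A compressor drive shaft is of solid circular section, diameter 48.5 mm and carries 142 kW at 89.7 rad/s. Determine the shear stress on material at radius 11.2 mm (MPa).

32.6 MPa

ω = 89.7 rad/s, so T = P/ω = 142×10³ / 89.70 = 1583 N·m.
J = πd⁴/32 = π(0.0485)⁴/32 = 5.432×10^-7 m⁴.
Shear stress varies linearly with radius: τ = T·r/J = 1583 × 0.0112 / 5.432×10^-7 = 3.264×10^7 Pa.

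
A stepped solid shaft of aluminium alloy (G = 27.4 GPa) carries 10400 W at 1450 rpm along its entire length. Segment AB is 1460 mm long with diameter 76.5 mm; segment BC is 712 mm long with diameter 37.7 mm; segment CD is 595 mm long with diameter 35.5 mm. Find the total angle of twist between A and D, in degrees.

1.12°

ω = 2π·1450/60 = 151.8 rad/s, so T = P/ω = 10400 / 151.8 = 68.49 N·m.
J_AB = π(0.0765)⁴/32 = 3.36×10^-6 m⁴; J_BC = π(0.0377)⁴/32 = 1.98×10^-7 m⁴; J_CD = π(0.0355)⁴/32 = 1.56×10^-7 m⁴.
θ = (T/G)·Σ L_i/J_i = (68.49/27.4×10⁹)·(1.46/3.36×10^-6 + 0.712/1.98×10^-7 + 0.595/1.56×10^-7) = 0.01960 rad.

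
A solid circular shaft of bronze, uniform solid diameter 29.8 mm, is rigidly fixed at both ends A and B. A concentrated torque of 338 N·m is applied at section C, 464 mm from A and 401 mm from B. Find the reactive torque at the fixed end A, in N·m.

With uniform GJ and both ends fixed, compatibility θ_AC = θ_CB gives T_A·a = T_B·b, together with T_A + T_B = T₀.
T_A = T₀·b/(a+b) = 338.0·401/865.0 = 156.7 N·m; T_B = 181.3 N·m.

157 N·m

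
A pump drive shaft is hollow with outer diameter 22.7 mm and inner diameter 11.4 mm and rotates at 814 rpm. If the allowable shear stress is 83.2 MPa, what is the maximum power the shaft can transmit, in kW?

J = π(d_o⁴ − d_i⁴)/32 = π(0.0227⁴ − 0.0114⁴)/32 = 2.441×10^-8 m⁴.
T_max = τ_allow·J/r = 8.32×10^7 × 2.441×10^-8 / 0.0113 = 178.9 N·m.
ω = 2π·814/60 = 85.24 rad/s, so P_max = T_max·ω = 1.525×10^4 W.

15.3 kW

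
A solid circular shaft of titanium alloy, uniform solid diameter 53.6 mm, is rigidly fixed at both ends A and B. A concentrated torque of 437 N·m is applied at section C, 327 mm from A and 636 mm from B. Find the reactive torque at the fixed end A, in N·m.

289 N·m

With uniform GJ and both ends fixed, compatibility θ_AC = θ_CB gives T_A·a = T_B·b, together with T_A + T_B = T₀.
T_A = T₀·b/(a+b) = 437.0·636/963.0 = 288.6 N·m; T_B = 148.4 N·m.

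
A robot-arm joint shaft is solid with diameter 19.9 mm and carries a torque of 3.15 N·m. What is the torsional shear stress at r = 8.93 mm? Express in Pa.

J = πd⁴/32 = π(0.0199)⁴/32 = 1.540×10^-8 m⁴.
Shear stress varies linearly with radius: τ = T·r/J = 3.150 × 0.00893 / 1.540×10^-8 = 1.827×10^6 Pa.

1.83e6 Pa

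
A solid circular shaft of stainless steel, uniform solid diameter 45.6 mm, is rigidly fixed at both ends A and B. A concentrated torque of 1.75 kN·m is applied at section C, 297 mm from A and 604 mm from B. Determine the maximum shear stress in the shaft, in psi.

9140 psi

With uniform GJ and both ends fixed, compatibility θ_AC = θ_CB gives T_A·a = T_B·b, together with T_A + T_B = T₀.
T_A = T₀·b/(a+b) = 1750·604/901.0 = 1173 N·m; T_B = 576.9 N·m.
τ in each portion: τ_AC = 6.30×10^7 Pa, τ_CB = 3.10×10^7 Pa; maximum is in AC.
τ_max = T_AC·r/J = 1173·0.0228/4.24×10^-7 = 6.301×10^7 Pa.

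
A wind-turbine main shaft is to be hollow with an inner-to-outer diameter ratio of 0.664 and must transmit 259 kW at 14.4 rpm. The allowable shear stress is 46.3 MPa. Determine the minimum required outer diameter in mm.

286 mm

ω = 2π·14.4/60 = 1.508 rad/s, so T = P/ω = 259×10³ / 1.508 = 171800 N·m.
For a hollow shaft with d_i/d_o = 0.664: τ_max = 16T/(π d_o³ (1−k⁴)), so d_o = [16T/(π τ_allow (1−k⁴))]^(1/3) = [16·171800/(π·4.63×10^7·0.8056)]^(1/3) = 0.2862 m.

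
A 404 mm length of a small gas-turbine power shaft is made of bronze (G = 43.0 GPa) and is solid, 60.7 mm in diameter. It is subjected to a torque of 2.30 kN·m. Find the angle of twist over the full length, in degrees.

0.929°

J = πd⁴/32 = π(0.0607)⁴/32 = 1.333×10^-6 m⁴.
θ = T·L/(G·J) = 2300 × 0.404 / (43.0×10⁹ × 1.333×10^-6) = 0.01621 rad.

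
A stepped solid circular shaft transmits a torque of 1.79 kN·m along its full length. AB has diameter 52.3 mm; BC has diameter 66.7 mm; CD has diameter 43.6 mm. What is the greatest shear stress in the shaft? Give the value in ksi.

Under the same torque, τ_max = 16T/(πd³) is largest where d is smallest — segment CD (d = 43.6 mm).
τ_max = 16·1790/(π·(0.0436)³) = 1.100×10^8 Pa.

16.0 ksi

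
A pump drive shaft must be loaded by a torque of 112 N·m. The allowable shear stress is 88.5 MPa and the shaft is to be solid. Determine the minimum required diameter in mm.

18.6 mm

For a solid shaft τ_max = 16T/(πd³), so d = (16T/(π τ_allow))^(1/3) = (16·112.0/(π·8.85×10^7))^(1/3) = 0.01861 m.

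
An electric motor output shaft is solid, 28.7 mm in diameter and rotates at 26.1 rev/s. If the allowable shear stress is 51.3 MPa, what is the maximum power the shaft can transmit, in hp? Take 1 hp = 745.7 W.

J = πd⁴/32 = π(0.0287)⁴/32 = 6.661×10^-8 m⁴.
T_max = τ_allow·J/r = 5.13×10^7 × 6.661×10^-8 / 0.0143 = 238.1 N·m.
ω = 2π·26.1 = 164.0 rad/s, so P_max = T_max·ω = 3.905×10^4 W.

52.4 hp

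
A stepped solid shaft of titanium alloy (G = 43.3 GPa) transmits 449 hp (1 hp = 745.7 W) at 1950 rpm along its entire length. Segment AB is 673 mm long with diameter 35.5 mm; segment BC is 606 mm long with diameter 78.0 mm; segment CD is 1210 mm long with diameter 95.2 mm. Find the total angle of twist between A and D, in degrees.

ω = 2π·1950/60 = 204.2 rad/s, so T = P/ω = 449×745.7 / 204.2 = 1640 N·m.
J_AB = π(0.0355)⁴/32 = 1.56×10^-7 m⁴; J_BC = π(0.0780)⁴/32 = 3.63×10^-6 m⁴; J_CD = π(0.0952)⁴/32 = 8.06×10^-6 m⁴.
θ = (T/G)·Σ L_i/J_i = (1640/43.3×10⁹)·(0.673/1.56×10^-7 + 0.606/3.63×10^-6 + 1.21/8.06×10^-6) = 0.1754 rad.

10.1°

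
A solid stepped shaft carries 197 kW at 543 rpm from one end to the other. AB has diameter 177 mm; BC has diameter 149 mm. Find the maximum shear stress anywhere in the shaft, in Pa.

ω = 2π·543/60 = 56.86 rad/s, so T = P/ω = 197×10³ / 56.86 = 3464 N·m.
Under the same torque, τ_max = 16T/(πd³) is largest where d is smallest — segment BC (d = 149 mm).
τ_max = 16·3464/(π·(0.149)³) = 5.334×10^6 Pa.

5.33e6 Pa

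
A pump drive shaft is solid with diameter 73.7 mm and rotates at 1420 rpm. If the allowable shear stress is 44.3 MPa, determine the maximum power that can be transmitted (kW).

518 kW

J = πd⁴/32 = π(0.0737)⁴/32 = 2.896×10^-6 m⁴.
T_max = τ_allow·J/r = 4.43×10^7 × 2.896×10^-6 / 0.0369 = 3482 N·m.
ω = 2π·1420/60 = 148.7 rad/s, so P_max = T_max·ω = 5.178×10^5 W.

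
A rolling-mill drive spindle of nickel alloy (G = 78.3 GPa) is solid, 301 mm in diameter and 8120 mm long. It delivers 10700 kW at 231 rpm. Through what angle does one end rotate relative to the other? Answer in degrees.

ω = 2π·231/60 = 24.19 rad/s, so T = P/ω = 10700×10³ / 24.19 = 442300 N·m.
J = πd⁴/32 = π(0.301)⁴/32 = 8.059×10^-4 m⁴.
θ = T·L/(G·J) = 442300 × 8.12 / (78.3×10⁹ × 8.059×10^-4) = 0.05692 rad.

3.26°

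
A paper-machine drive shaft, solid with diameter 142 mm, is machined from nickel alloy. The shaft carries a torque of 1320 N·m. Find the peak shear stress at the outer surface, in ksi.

0.341 ksi

J = πd⁴/32 = π(0.142)⁴/32 = 3.992×10^-5 m⁴.
τ_max = T·r/J = 1320 × 0.0710 / 3.992×10^-5 = 2.348×10^6 Pa.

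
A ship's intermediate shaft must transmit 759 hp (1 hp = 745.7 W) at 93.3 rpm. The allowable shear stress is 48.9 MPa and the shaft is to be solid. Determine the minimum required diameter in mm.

182 mm

ω = 2π·93.3/60 = 9.770 rad/s, so T = P/ω = 759×745.7 / 9.770 = 57930 N·m.
For a solid shaft τ_max = 16T/(πd³), so d = (16T/(π τ_allow))^(1/3) = (16·57930/(π·4.89×10^7))^(1/3) = 0.1820 m.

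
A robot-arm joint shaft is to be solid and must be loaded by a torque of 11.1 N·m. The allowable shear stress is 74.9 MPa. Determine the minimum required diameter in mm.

For a solid shaft τ_max = 16T/(πd³), so d = (16T/(π τ_allow))^(1/3) = (16·11.10/(π·7.49×10^7))^(1/3) = 0.009105 m.

9.10 mm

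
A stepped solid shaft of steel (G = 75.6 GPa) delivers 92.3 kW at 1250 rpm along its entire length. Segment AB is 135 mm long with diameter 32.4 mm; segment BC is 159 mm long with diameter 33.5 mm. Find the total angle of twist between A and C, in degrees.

ω = 2π·1250/60 = 130.9 rad/s, so T = P/ω = 92.3×10³ / 130.9 = 705.1 N·m.
J_AB = π(0.0324)⁴/32 = 1.08×10^-7 m⁴; J_BC = π(0.0335)⁴/32 = 1.24×10^-7 m⁴.
θ = (T/G)·Σ L_i/J_i = (705.1/75.6×10⁹)·(0.135/1.08×10^-7 + 0.159/1.24×10^-7) = 0.02363 rad.

1.35°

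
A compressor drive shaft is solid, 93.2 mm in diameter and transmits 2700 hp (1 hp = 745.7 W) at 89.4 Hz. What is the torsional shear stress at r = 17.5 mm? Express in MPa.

8.47 MPa

ω = 2π·89.4 = 561.7 rad/s, so T = P/ω = 2700×745.7 / 561.7 = 3584 N·m.
J = πd⁴/32 = π(0.0932)⁴/32 = 7.407×10^-6 m⁴.
Shear stress varies linearly with radius: τ = T·r/J = 3584 × 0.0175 / 7.407×10^-6 = 8.468×10^6 Pa.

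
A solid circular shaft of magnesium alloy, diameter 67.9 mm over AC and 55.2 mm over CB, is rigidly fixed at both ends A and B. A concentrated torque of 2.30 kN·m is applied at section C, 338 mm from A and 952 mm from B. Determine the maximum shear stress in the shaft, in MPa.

32.4 MPa

Compatibility: T_A·a/J_AC = T_B·b/J_CB with T_A + T_B = T₀.
J_AC = 2.09×10^-6 m⁴, J_CB = 9.11×10^-7 m⁴, so T_A = T₀·(J_AC/a)/((J_AC/a)+(J_CB/b)) = 1991 N·m, T_B = 308.8 N·m.
τ in each portion: τ_AC = 3.24×10^7 Pa, τ_CB = 9.35×10^6 Pa; maximum is in AC.
τ_max = T_AC·r/J = 1991·0.0340/2.09×10^-6 = 3.239×10^7 Pa.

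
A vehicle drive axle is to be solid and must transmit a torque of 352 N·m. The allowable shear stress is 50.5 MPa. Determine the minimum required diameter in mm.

For a solid shaft τ_max = 16T/(πd³), so d = (16T/(π τ_allow))^(1/3) = (16·352.0/(π·5.05×10^7))^(1/3) = 0.03287 m.

32.9 mm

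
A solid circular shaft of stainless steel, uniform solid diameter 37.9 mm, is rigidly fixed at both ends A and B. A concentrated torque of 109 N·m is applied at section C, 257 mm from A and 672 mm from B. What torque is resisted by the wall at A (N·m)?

With uniform GJ and both ends fixed, compatibility θ_AC = θ_CB gives T_A·a = T_B·b, together with T_A + T_B = T₀.
T_A = T₀·b/(a+b) = 109.0·672/929.0 = 78.85 N·m; T_B = 30.15 N·m.

78.8 N·m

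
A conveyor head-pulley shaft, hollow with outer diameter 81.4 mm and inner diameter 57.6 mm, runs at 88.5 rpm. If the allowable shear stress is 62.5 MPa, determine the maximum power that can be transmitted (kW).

46.0 kW

J = π(d_o⁴ − d_i⁴)/32 = π(0.0814⁴ − 0.0576⁴)/32 = 3.230×10^-6 m⁴.
T_max = τ_allow·J/r = 6.25×10^7 × 3.230×10^-6 / 0.0407 = 4959 N·m.
ω = 2π·88.5/60 = 9.268 rad/s, so P_max = T_max·ω = 4.596×10^4 W.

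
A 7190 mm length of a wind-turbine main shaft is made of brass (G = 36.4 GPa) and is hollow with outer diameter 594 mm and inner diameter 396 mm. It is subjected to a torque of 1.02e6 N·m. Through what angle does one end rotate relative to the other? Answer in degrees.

1.18°

J = π(d_o⁴ − d_i⁴)/32 = π(0.594⁴ − 0.396⁴)/32 = 9.808×10^-3 m⁴.
θ = T·L/(G·J) = 1.020e6 × 7.19 / (36.4×10⁹ × 9.808×10^-3) = 0.02054 rad.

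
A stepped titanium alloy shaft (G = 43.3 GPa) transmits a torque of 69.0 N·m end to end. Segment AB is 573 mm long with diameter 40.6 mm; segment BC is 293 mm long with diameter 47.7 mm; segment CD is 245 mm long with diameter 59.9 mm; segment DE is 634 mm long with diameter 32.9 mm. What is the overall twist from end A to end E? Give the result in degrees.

0.770°

J_AB = π(0.0406)⁴/32 = 2.67×10^-7 m⁴; J_BC = π(0.0477)⁴/32 = 5.08×10^-7 m⁴; J_CD = π(0.0599)⁴/32 = 1.26×10^-6 m⁴; J_DE = π(0.0329)⁴/32 = 1.15×10^-7 m⁴.
θ = (T/G)·Σ L_i/J_i = (69.00/43.3×10⁹)·(0.573/2.67×10^-7 + 0.293/5.08×10^-7 + 0.245/1.26×10^-6 + 0.634/1.15×10^-7) = 0.01343 rad.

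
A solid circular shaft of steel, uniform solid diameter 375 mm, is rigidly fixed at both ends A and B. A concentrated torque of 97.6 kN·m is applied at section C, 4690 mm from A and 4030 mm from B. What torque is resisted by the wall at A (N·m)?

With uniform GJ and both ends fixed, compatibility θ_AC = θ_CB gives T_A·a = T_B·b, together with T_A + T_B = T₀.
T_A = T₀·b/(a+b) = 97600·4030/8720 = 45110 N·m; T_B = 52490 N·m.

45100 N·m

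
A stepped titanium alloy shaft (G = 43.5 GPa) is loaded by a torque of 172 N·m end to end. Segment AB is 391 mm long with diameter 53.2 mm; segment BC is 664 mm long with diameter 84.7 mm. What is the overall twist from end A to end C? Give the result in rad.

0.00249 rad

J_AB = π(0.0532)⁴/32 = 7.86×10^-7 m⁴; J_BC = π(0.0847)⁴/32 = 5.05×10^-6 m⁴.
θ = (T/G)·Σ L_i/J_i = (172.0/43.5×10⁹)·(0.391/7.86×10^-7 + 0.664/5.05×10^-6) = 2.486×10^-3 rad.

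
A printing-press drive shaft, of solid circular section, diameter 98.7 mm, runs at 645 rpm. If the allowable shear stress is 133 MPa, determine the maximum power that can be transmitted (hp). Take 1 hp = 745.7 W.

2270 hp

J = πd⁴/32 = π(0.0987)⁴/32 = 9.317×10^-6 m⁴.
T_max = τ_allow·J/r = 1.33×10^8 × 9.317×10^-6 / 0.0493 = 25110 N·m.
ω = 2π·645/60 = 67.54 rad/s, so P_max = T_max·ω = 1.696×10^6 W.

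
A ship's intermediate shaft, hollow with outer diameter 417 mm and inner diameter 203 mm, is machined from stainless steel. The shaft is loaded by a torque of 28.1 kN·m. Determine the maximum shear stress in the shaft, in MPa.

2.09 MPa

J = π(d_o⁴ − d_i⁴)/32 = π(0.417⁴ − 0.203⁴)/32 = 2.802×10^-3 m⁴.
τ_max = T·r/J = 28100 × 0.208 / 2.802×10^-3 = 2.091×10^6 Pa.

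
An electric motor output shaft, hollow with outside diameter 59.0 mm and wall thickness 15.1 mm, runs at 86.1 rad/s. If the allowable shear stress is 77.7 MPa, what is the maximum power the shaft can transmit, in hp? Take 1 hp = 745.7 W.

341 hp

J = π(d_o⁴ − d_i⁴)/32 = π(0.0590⁴ − 0.0288⁴)/32 = 1.122×10^-6 m⁴.
T_max = τ_allow·J/r = 7.77×10^7 × 1.122×10^-6 / 0.0295 = 2955 N·m.
ω = 86.1 rad/s, so P_max = T_max·ω = 2.545×10^5 W.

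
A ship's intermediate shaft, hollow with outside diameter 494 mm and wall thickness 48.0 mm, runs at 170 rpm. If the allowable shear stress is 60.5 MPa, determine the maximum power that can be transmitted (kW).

14800 kW

J = π(d_o⁴ − d_i⁴)/32 = π(0.494⁴ − 0.398⁴)/32 = 3.383×10^-3 m⁴.
T_max = τ_allow·J/r = 6.05×10^7 × 3.383×10^-3 / 0.247 = 828700 N·m.
ω = 2π·170/60 = 17.80 rad/s, so P_max = T_max·ω = 1.475×10^7 W.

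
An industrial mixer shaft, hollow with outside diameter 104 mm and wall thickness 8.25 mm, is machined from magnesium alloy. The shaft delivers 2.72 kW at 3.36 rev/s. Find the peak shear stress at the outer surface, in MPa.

ω = 2π·3.36 = 21.11 rad/s, so T = P/ω = 2.72×10³ / 21.11 = 128.8 N·m.
J = π(d_o⁴ − d_i⁴)/32 = π(0.104⁴ − 0.0875⁴)/32 = 5.730×10^-6 m⁴.
τ_max = T·r/J = 128.8 × 0.0520 / 5.730×10^-6 = 1.169×10^6 Pa.

1.17 MPa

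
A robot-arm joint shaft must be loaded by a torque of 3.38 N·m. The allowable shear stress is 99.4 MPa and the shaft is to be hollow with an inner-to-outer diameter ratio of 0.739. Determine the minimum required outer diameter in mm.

6.27 mm

For a hollow shaft with d_i/d_o = 0.739: τ_max = 16T/(π d_o³ (1−k⁴)), so d_o = [16T/(π τ_allow (1−k⁴))]^(1/3) = [16·3.380/(π·9.94×10^7·0.7018)]^(1/3) = 0.006272 m.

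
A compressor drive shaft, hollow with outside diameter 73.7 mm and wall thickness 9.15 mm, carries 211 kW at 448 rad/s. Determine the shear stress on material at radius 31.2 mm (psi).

1080 psi

ω = 448 rad/s, so T = P/ω = 211×10³ / 448.0 = 471.0 N·m.
J = π(d_o⁴ − d_i⁴)/32 = π(0.0737⁴ − 0.0554⁴)/32 = 1.972×10^-6 m⁴.
Shear stress varies linearly with radius: τ = T·r/J = 471.0 × 0.0312 / 1.972×10^-6 = 7.453×10^6 Pa.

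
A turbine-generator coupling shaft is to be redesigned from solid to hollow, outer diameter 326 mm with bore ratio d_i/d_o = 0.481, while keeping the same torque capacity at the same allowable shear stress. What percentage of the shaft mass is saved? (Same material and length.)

20.3 %

Equal τ_max and T ⇒ the solid shaft needs d_s³ = d_o³(1−k⁴), so d_s = 326·(1−0.481⁴)^(1/3) = 320.1 mm.
Area ratio A_h/A_s = d_o²(1−k²)/d_s² = (1−k²)/(1−k⁴)^(2/3) = 0.7974.
Mass saving = 1 − 0.7974 = 20.3 %.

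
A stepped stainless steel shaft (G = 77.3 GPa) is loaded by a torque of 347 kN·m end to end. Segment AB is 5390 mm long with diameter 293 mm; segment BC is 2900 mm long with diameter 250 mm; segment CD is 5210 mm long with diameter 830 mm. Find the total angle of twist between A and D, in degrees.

J_AB = π(0.293)⁴/32 = 7.24×10^-4 m⁴; J_BC = π(0.250)⁴/32 = 3.83×10^-4 m⁴; J_CD = π(0.830)⁴/32 = 0.0466 m⁴.
θ = (T/G)·Σ L_i/J_i = (347000/77.3×10⁹)·(5.39/7.24×10^-4 + 2.90/3.83×10^-4 + 5.21/0.0466) = 0.06789 rad.

3.89°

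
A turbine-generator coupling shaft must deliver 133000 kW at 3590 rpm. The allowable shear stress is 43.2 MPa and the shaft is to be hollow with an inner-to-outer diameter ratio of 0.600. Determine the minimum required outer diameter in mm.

363 mm

ω = 2π·3590/60 = 375.9 rad/s, so T = P/ω = 133000×10³ / 375.9 = 353800 N·m.
For a hollow shaft with d_i/d_o = 0.600: τ_max = 16T/(π d_o³ (1−k⁴)), so d_o = [16T/(π τ_allow (1−k⁴))]^(1/3) = [16·353800/(π·4.32×10^7·0.8704)]^(1/3) = 0.3632 m.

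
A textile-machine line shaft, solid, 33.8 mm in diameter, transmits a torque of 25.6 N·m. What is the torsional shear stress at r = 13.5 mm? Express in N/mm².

J = πd⁴/32 = π(0.0338)⁴/32 = 1.281×10^-7 m⁴.
Shear stress varies linearly with radius: τ = T·r/J = 25.60 × 0.0135 / 1.281×10^-7 = 2.697×10^6 Pa.

2.70 N/mm²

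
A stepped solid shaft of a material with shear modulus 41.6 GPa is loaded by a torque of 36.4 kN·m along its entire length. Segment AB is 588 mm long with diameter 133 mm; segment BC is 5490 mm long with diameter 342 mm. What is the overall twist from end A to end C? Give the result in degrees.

J_AB = π(0.133)⁴/32 = 3.07×10^-5 m⁴; J_BC = π(0.342)⁴/32 = 1.34×10^-3 m⁴.
θ = (T/G)·Σ L_i/J_i = (36400/41.6×10⁹)·(0.588/3.07×10^-5 + 5.49/1.34×10^-3) = 0.02033 rad.

1.16°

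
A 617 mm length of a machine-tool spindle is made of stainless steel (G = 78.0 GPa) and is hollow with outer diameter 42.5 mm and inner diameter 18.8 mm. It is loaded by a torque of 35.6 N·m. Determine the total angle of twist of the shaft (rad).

J = π(d_o⁴ − d_i⁴)/32 = π(0.0425⁴ − 0.0188⁴)/32 = 3.080×10^-7 m⁴.
θ = T·L/(G·J) = 35.60 × 0.617 / (78.0×10⁹ × 3.080×10^-7) = 9.142×10^-4 rad.

9.14e-4 rad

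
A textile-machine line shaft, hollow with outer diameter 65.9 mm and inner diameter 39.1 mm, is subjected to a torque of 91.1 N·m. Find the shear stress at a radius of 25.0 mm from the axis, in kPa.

1400 kPa

J = π(d_o⁴ − d_i⁴)/32 = π(0.0659⁴ − 0.0391⁴)/32 = 1.622×10^-6 m⁴.
Shear stress varies linearly with radius: τ = T·r/J = 91.10 × 0.0250 / 1.622×10^-6 = 1.404×10^6 Pa.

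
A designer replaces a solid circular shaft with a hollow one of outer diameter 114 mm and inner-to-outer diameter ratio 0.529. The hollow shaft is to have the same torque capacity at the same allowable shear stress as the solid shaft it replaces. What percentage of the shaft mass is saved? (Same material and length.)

24.0 %

Equal τ_max and T ⇒ the solid shaft needs d_s³ = d_o³(1−k⁴), so d_s = 114·(1−0.529⁴)^(1/3) = 110.9 mm.
Area ratio A_h/A_s = d_o²(1−k²)/d_s² = (1−k²)/(1−k⁴)^(2/3) = 0.7604.
Mass saving = 1 − 0.7604 = 24.0 %.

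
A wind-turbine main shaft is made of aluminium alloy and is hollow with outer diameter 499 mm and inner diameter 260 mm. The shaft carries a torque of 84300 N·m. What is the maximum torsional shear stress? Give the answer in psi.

J = π(d_o⁴ − d_i⁴)/32 = π(0.499⁴ − 0.260⁴)/32 = 5.638×10^-3 m⁴.
τ_max = T·r/J = 84300 × 0.249 / 5.638×10^-3 = 3.730×10^6 Pa.

541 psi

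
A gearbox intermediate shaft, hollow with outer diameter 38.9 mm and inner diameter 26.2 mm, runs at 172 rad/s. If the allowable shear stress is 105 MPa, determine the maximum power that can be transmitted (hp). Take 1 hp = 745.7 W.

222 hp

J = π(d_o⁴ − d_i⁴)/32 = π(0.0389⁴ − 0.0262⁴)/32 = 1.785×10^-7 m⁴.
T_max = τ_allow·J/r = 1.05×10^8 × 1.785×10^-7 / 0.0194 = 963.8 N·m.
ω = 172 rad/s, so P_max = T_max·ω = 1.658×10^5 W.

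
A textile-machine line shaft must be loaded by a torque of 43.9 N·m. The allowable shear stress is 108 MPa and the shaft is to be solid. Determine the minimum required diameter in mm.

12.7 mm

For a solid shaft τ_max = 16T/(πd³), so d = (16T/(π τ_allow))^(1/3) = (16·43.90/(π·1.08×10^8))^(1/3) = 0.01274 m.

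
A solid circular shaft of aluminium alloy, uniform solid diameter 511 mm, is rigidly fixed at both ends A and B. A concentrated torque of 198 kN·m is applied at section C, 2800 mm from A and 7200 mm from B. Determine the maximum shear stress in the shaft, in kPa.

5440 kPa

With uniform GJ and both ends fixed, compatibility θ_AC = θ_CB gives T_A·a = T_B·b, together with T_A + T_B = T₀.
T_A = T₀·b/(a+b) = 198000·7200/10000 = 142600 N·m; T_B = 55440 N·m.
τ in each portion: τ_AC = 5.44×10^6 Pa, τ_CB = 2.12×10^6 Pa; maximum is in AC.
τ_max = T_AC·r/J = 142600·0.256/6.69×10^-3 = 5.441×10^6 Pa.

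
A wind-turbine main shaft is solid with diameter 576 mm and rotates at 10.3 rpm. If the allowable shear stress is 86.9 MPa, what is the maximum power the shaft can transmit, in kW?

J = πd⁴/32 = π(0.576)⁴/32 = 0.01081 m⁴.
T_max = τ_allow·J/r = 8.69×10^7 × 0.01081 / 0.288 = 3.261e6 N·m.
ω = 2π·10.3/60 = 1.079 rad/s, so P_max = T_max·ω = 3.517×10^6 W.

3520 kW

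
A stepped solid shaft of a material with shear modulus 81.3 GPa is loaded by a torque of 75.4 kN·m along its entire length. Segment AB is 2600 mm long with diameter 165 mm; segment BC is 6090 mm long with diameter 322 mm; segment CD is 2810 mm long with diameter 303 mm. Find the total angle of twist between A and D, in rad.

0.0416 rad

J_AB = π(0.165)⁴/32 = 7.28×10^-5 m⁴; J_BC = π(0.322)⁴/32 = 1.06×10^-3 m⁴; J_CD = π(0.303)⁴/32 = 8.28×10^-4 m⁴.
θ = (T/G)·Σ L_i/J_i = (75400/81.3×10⁹)·(2.60/7.28×10^-5 + 6.09/1.06×10^-3 + 2.81/8.28×10^-4) = 0.04164 rad.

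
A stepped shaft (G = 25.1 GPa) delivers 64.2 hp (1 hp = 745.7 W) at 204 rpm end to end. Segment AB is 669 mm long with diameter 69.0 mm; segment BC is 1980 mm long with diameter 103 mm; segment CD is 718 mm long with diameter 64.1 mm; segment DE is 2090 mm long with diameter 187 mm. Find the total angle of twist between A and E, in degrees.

4.76°

ω = 2π·204/60 = 21.36 rad/s, so T = P/ω = 64.2×745.7 / 21.36 = 2241 N·m.
J_AB = π(0.0690)⁴/32 = 2.23×10^-6 m⁴; J_BC = π(0.103)⁴/32 = 1.10×10^-5 m⁴; J_CD = π(0.0641)⁴/32 = 1.66×10^-6 m⁴; J_DE = π(0.187)⁴/32 = 1.20×10^-4 m⁴.
θ = (T/G)·Σ L_i/J_i = (2241/25.1×10⁹)·(0.669/2.23×10^-6 + 1.98/1.10×10^-5 + 0.718/1.66×10^-6 + 2.09/1.20×10^-4) = 0.08307 rad.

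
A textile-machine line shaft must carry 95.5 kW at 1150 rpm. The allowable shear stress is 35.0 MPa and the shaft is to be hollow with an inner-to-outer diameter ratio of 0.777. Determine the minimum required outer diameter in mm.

56.6 mm

ω = 2π·1150/60 = 120.4 rad/s, so T = P/ω = 95.5×10³ / 120.4 = 793.0 N·m.
For a hollow shaft with d_i/d_o = 0.777: τ_max = 16T/(π d_o³ (1−k⁴)), so d_o = [16T/(π τ_allow (1−k⁴))]^(1/3) = [16·793.0/(π·3.50×10^7·0.6355)]^(1/3) = 0.05663 m.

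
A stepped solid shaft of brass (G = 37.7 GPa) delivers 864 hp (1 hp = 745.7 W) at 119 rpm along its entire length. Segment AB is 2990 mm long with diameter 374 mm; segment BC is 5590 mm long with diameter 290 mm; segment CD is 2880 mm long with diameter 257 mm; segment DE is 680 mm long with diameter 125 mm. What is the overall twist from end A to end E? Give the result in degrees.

ω = 2π·119/60 = 12.46 rad/s, so T = P/ω = 864×745.7 / 12.46 = 51700 N·m.
J_AB = π(0.374)⁴/32 = 1.92×10^-3 m⁴; J_BC = π(0.290)⁴/32 = 6.94×10^-4 m⁴; J_CD = π(0.257)⁴/32 = 4.28×10^-4 m⁴; J_DE = π(0.125)⁴/32 = 2.40×10^-5 m⁴.
θ = (T/G)·Σ L_i/J_i = (51700/37.7×10⁹)·(2.99/1.92×10^-3 + 5.59/6.94×10^-4 + 2.88/4.28×10^-4 + 0.680/2.40×10^-5) = 0.06130 rad.

3.51°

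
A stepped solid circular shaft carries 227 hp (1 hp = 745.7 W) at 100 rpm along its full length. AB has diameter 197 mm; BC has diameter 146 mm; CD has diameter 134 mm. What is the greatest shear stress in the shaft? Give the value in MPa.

34.2 MPa

ω = 2π·100/60 = 10.47 rad/s, so T = P/ω = 227×745.7 / 10.47 = 16160 N·m.
Under the same torque, τ_max = 16T/(πd³) is largest where d is smallest — segment CD (d = 134 mm).
τ_max = 16·16160/(π·(0.134)³) = 3.422×10^7 Pa.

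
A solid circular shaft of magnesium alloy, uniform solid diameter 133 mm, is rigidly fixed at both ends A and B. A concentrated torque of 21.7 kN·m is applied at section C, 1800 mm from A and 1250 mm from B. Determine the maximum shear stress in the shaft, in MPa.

With uniform GJ and both ends fixed, compatibility θ_AC = θ_CB gives T_A·a = T_B·b, together with T_A + T_B = T₀.
T_A = T₀·b/(a+b) = 21700·1250/3050 = 8893 N·m; T_B = 12810 N·m.
τ in each portion: τ_AC = 1.93×10^7 Pa, τ_CB = 2.77×10^7 Pa; maximum is in CB.
τ_max = T_CB·r/J = 12810·0.0665/3.07×10^-5 = 2.772×10^7 Pa.

27.7 MPa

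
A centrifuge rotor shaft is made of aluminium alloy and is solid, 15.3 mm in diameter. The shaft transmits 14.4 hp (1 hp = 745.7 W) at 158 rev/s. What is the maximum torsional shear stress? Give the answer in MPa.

ω = 2π·158 = 992.7 rad/s, so T = P/ω = 14.4×745.7 / 992.7 = 10.82 N·m.
J = πd⁴/32 = π(0.0153)⁴/32 = 5.380×10^-9 m⁴.
τ_max = T·r/J = 10.82 × 0.00765 / 5.380×10^-9 = 1.538×10^7 Pa.

15.4 MPa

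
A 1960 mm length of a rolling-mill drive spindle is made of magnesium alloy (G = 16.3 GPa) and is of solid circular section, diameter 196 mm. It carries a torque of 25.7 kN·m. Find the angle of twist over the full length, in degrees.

1.22°

J = πd⁴/32 = π(0.196)⁴/32 = 1.449×10^-4 m⁴.
θ = T·L/(G·J) = 25700 × 1.96 / (16.3×10⁹ × 1.449×10^-4) = 0.02133 rad.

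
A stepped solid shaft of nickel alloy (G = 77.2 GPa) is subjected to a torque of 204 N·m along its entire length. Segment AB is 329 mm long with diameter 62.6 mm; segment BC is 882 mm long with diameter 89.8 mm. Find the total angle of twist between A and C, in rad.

J_AB = π(0.0626)⁴/32 = 1.51×10^-6 m⁴; J_BC = π(0.0898)⁴/32 = 6.38×10^-6 m⁴.
θ = (T/G)·Σ L_i/J_i = (204.0/77.2×10⁹)·(0.329/1.51×10^-6 + 0.882/6.38×10^-6) = 9.417×10^-4 rad.

9.42e-4 rad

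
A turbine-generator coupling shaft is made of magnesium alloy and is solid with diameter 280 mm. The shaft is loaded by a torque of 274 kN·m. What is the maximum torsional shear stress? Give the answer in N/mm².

63.6 N/mm²

J = πd⁴/32 = π(0.280)⁴/32 = 6.034×10^-4 m⁴.
τ_max = T·r/J = 274000 × 0.140 / 6.034×10^-4 = 6.357×10^7 Pa.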